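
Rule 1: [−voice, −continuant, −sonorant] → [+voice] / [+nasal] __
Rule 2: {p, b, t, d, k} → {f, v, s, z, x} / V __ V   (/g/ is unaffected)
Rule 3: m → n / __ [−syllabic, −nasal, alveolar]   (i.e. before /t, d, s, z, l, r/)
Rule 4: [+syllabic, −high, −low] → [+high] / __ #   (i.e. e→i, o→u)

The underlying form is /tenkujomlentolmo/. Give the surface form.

tengujonlendolmu

Rule 1 (post-nasal voicing): /k/ is a voiceless stop immediately after the nasal /n/, so it voices to [g]. /t/ is a voiceless stop immediately after the nasal /n/, so it voices to [d]. /tenkujomlentolmo/ → tengujomlendolmo.
Rule 2 (intervocalic spirantization): no segment meets the environment; /tengujomlendolmo/ is unchanged.
Rule 3 (nasal place assimilation): /m/ precedes the alveolar consonant /l/, so it assimilates in place to [n]. /tengujomlendolmo/ → tengujonlendolmo.
Rule 4 (final vowel raising): /o/ is a mid vowel in word-final position, so it raises to [u]. /tengujonlendolmo/ → tengujonlendolmu.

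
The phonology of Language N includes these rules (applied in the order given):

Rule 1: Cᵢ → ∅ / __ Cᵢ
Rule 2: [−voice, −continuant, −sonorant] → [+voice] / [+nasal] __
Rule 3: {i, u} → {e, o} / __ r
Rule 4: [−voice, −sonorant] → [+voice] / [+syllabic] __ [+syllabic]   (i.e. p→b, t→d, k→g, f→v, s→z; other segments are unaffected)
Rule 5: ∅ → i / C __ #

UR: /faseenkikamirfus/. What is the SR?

fazeengigamerfusi

Rule 1 (degemination): no segment meets the environment; /faseenkikamirfus/ is unchanged.
Rule 2 (post-nasal voicing): /k/ is a voiceless stop immediately after the nasal /n/, so it voices to [g]. /faseenkikamirfus/ → faseengikamirfus.
Rule 3 (pre-rhotic lowering): /i/ is a high vowel immediately before /r/, so it lowers to [e]. /faseengikamirfus/ → faseengikamerfus.
Rule 4 (intervocalic voicing): /s/ is a voiceless obstruent between vowels /a/ and /e/, so it voices to [z]. /k/ is a voiceless obstruent between vowels /i/ and /a/, so it voices to [g]. /faseengikamerfus/ → fazeengigamerfus.
Rule 5 (final i-epenthesis): the form ends in the consonant /s/, so [i] is inserted word-finally. /fazeengigamerfus/ → fazeengigamerfusi.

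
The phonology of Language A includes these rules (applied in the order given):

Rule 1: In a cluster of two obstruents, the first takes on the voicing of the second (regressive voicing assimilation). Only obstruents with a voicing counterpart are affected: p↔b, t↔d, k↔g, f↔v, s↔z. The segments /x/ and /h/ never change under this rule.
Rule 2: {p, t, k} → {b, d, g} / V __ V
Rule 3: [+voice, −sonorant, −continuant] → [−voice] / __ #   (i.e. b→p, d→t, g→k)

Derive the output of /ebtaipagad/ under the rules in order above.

Rule 1 (regressive voicing assimilation): /b/ precedes the voiceless obstruent /t/, so it devoices to [p] by assimilation. /ebtaipagad/ → eptaipagad.
Rule 2 (intervocalic voicing): /p/ is a voiceless stop between vowels /i/ and /a/, so it voices to [b]. /eptaipagad/ → eptaibagad.
Rule 3 (final devoicing): /d/ is a voiced stop in word-final position, so it devoices to [t]. /eptaibagad/ → eptaibagat.

eptaibagat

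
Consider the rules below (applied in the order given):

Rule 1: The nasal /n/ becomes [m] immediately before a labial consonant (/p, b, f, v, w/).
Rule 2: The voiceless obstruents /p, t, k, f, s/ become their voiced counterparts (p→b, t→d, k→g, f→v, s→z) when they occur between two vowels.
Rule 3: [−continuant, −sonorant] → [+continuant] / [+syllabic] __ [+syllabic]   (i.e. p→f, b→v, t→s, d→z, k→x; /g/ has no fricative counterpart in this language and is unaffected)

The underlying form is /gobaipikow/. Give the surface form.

Rule 1 (nasal place assimilation): no segment meets the environment; /gobaipikow/ is unchanged.
Rule 2 (intervocalic voicing): /p/ is a voiceless obstruent between vowels /i/ and /i/, so it voices to [b]. /k/ is a voiceless obstruent between vowels /i/ and /o/, so it voices to [g]. /gobaipikow/ → gobaibigow.
Rule 3 (intervocalic spirantization): /b/ is a stop between vowels /o/ and /a/, so it spirantizes to the fricative [v]. /b/ is a stop between vowels /i/ and /i/, so it spirantizes to the fricative [v]. /gobaibigow/ → govaivigow.

govaivigow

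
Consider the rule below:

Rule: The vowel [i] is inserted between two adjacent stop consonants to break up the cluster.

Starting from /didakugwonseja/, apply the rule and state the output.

didakugwonseja

No segment of /didakugwonseja/ meets the structural description of the rule, so the form surfaces unchanged.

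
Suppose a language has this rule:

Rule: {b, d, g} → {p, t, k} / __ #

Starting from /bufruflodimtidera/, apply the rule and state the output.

bufruflodimtidera

No segment of /bufruflodimtidera/ meets the structural description of the rule, so the form surfaces unchanged.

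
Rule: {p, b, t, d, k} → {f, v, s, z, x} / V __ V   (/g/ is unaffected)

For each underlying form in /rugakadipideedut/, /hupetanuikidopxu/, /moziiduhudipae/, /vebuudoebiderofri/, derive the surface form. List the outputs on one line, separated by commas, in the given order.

rugaxazifizeezut, hufesanuixizopxu, moziizuhuzifae, vevuuzoevizerofri

/rugakadipideedut/: /k/ is a stop between vowels /a/ and /a/, so it spirantizes to the fricative [x]. /d/ is a stop between vowels /a/ and /i/, so it spirantizes to the fricative [z]. /p/ is a stop between vowels /i/ and /i/, so it spirantizes to the fricative [f]. /d/ is a stop between vowels /i/ and /e/, so it spirantizes to the fricative [z]. /d/ is a stop between vowels /e/ and /u/, so it spirantizes to the fricative [z]. → [rugaxazifizeezut].
/hupetanuikidopxu/: /p/ is a stop between vowels /u/ and /e/, so it spirantizes to the fricative [f]. /t/ is a stop between vowels /e/ and /a/, so it spirantizes to the fricative [s]. /k/ is a stop between vowels /i/ and /i/, so it spirantizes to the fricative [x]. /d/ is a stop between vowels /i/ and /o/, so it spirantizes to the fricative [z]. → [hufesanuixizopxu].
/moziiduhudipae/: /d/ is a stop between vowels /i/ and /u/, so it spirantizes to the fricative [z]. /d/ is a stop between vowels /u/ and /i/, so it spirantizes to the fricative [z]. /p/ is a stop between vowels /i/ and /a/, so it spirantizes to the fricative [f]. → [moziizuhuzifae].
/vebuudoebiderofri/: /b/ is a stop between vowels /e/ and /u/, so it spirantizes to the fricative [v]. /d/ is a stop between vowels /u/ and /o/, so it spirantizes to the fricative [z]. /b/ is a stop between vowels /e/ and /i/, so it spirantizes to the fricative [v]. /d/ is a stop between vowels /i/ and /e/, so it spirantizes to the fricative [z]. → [vevuuzoevizerofri].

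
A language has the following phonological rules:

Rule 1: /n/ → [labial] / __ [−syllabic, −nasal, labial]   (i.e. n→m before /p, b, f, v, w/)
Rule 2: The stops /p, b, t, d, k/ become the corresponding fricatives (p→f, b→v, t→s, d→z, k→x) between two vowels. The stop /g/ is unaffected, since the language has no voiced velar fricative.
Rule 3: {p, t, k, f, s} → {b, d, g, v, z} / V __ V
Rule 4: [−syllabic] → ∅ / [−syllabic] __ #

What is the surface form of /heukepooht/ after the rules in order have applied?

heuxevooh

Rule 1 (nasal place assimilation): no segment meets the environment; /heukepooht/ is unchanged.
Rule 2 (intervocalic spirantization): /k/ is a stop between vowels /u/ and /e/, so it spirantizes to the fricative [x]. /p/ is a stop between vowels /e/ and /o/, so it spirantizes to the fricative [f]. /heukepooht/ → heuxefooht.
Rule 3 (intervocalic voicing): /f/ is a voiceless obstruent between vowels /e/ and /o/, so it voices to [v]. /heuxefooht/ → heuxevooht.
Rule 4 (final cluster simplification): /t/ is the second consonant of a word-final cluster /ht/, so it deletes. /heuxevooht/ → heuxevooh.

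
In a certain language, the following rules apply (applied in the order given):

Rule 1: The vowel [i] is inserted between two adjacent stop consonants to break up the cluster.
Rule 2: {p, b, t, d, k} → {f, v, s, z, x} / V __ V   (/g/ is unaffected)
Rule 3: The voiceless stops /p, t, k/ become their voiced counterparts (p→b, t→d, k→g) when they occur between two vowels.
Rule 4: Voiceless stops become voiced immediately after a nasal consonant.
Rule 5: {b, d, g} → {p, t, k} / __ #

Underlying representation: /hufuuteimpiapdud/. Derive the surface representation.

hufuuseimbiafizut

Rule 1 (stop-cluster i-epenthesis): /p/ and /d/ form a stop–stop cluster, so [i] is inserted between them. /hufuuteimpiapdud/ → hufuuteimpiapidud.
Rule 2 (intervocalic spirantization): /t/ is a stop between vowels /u/ and /e/, so it spirantizes to the fricative [s]. /p/ is a stop between vowels /a/ and /i/, so it spirantizes to the fricative [f]. /d/ is a stop between vowels /i/ and /u/, so it spirantizes to the fricative [z]. /hufuuteimpiapidud/ → hufuuseimpiafizud.
Rule 3 (intervocalic voicing): no segment meets the environment; /hufuuseimpiafizud/ is unchanged.
Rule 4 (post-nasal voicing): /p/ is a voiceless stop immediately after the nasal /m/, so it voices to [b]. /hufuuseimpiafizud/ → hufuuseimbiafizud.
Rule 5 (final devoicing): /d/ is a voiced stop in word-final position, so it devoices to [t]. /hufuuseimbiafizud/ → hufuuseimbiafizut.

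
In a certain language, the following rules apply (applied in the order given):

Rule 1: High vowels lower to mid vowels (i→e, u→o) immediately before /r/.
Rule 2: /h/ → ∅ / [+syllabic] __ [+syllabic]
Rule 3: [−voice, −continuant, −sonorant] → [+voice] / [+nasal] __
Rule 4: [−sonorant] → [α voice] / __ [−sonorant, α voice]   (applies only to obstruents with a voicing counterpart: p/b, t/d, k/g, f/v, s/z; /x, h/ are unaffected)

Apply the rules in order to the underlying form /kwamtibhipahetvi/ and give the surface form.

kwamdiphipaedvi

Rule 1 (pre-rhotic lowering): no segment meets the environment; /kwamtibhipahetvi/ is unchanged.
Rule 2 (intervocalic h-deletion): /h/ occurs between vowels /a/ and /e/, so it deletes. /kwamtibhipahetvi/ → kwamtibhipaetvi.
Rule 3 (post-nasal voicing): /t/ is a voiceless stop immediately after the nasal /m/, so it voices to [d]. /kwamtibhipaetvi/ → kwamdibhipaetvi.
Rule 4 (regressive voicing assimilation): /b/ precedes the voiceless obstruent /h/, so it devoices to [p] by assimilation. /t/ precedes the voiced obstruent /v/, so it voices to [d] by assimilation. /kwamdibhipaetvi/ → kwamdiphipaedvi.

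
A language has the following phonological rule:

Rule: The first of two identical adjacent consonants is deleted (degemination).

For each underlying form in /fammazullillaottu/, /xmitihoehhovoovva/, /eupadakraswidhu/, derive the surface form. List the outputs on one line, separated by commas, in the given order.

/fammazullillaottu/: /mm/ is a geminate; the first /m/ deletes. /ll/ is a geminate; the first /l/ deletes. /ll/ is a geminate; the first /l/ deletes. /tt/ is a geminate; the first /t/ deletes. → [famazulilaotu].
/xmitihoehhovoovva/: /hh/ is a geminate; the first /h/ deletes. /vv/ is a geminate; the first /v/ deletes. → [xmitihoehovoova].
/eupadakraswidhu/: the rule's environment is not met; surfaces unchanged as [eupadakraswidhu].

famazulilaotu, xmitihoehovoova, eupadakraswidhu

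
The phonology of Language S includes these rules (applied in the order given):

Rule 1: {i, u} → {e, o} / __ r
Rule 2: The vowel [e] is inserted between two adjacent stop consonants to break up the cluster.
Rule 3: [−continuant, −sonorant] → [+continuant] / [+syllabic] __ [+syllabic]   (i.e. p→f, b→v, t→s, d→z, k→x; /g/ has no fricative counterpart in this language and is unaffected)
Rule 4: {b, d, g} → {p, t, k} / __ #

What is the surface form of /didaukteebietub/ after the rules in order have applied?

dizauxeseeviesup

Rule 1 (pre-rhotic lowering): no segment meets the environment; /didaukteebietub/ is unchanged.
Rule 2 (stop-cluster e-epenthesis): /k/ and /t/ form a stop–stop cluster, so [e] is inserted between them. /didaukteebietub/ → didauketeebietub.
Rule 3 (intervocalic spirantization): /d/ is a stop between vowels /i/ and /a/, so it spirantizes to the fricative [z]. /k/ is a stop between vowels /u/ and /e/, so it spirantizes to the fricative [x]. /t/ is a stop between vowels /e/ and /e/, so it spirantizes to the fricative [s]. /b/ is a stop between vowels /e/ and /i/, so it spirantizes to the fricative [v]. /t/ is a stop between vowels /e/ and /u/, so it spirantizes to the fricative [s]. /didauketeebietub/ → dizauxeseeviesub.
Rule 4 (final devoicing): /b/ is a voiced stop in word-final position, so it devoices to [p]. /dizauxeseeviesub/ → dizauxeseeviesup.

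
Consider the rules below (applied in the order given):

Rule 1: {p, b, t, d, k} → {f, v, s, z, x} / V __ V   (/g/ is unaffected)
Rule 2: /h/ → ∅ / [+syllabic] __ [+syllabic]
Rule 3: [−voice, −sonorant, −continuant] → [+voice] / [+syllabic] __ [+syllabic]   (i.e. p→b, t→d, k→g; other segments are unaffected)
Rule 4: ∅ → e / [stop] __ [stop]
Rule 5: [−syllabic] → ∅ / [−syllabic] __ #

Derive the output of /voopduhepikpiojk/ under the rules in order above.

voopeduefikepioj

Rule 1 (intervocalic spirantization): /p/ is a stop between vowels /e/ and /i/, so it spirantizes to the fricative [f]. /voopduhepikpiojk/ → voopduhefikpiojk.
Rule 2 (intervocalic h-deletion): /h/ occurs between vowels /u/ and /e/, so it deletes. /voopduhefikpiojk/ → voopduefikpiojk.
Rule 3 (intervocalic voicing): no segment meets the environment; /voopduefikpiojk/ is unchanged.
Rule 4 (stop-cluster e-epenthesis): /p/ and /d/ form a stop–stop cluster, so [e] is inserted between them. /k/ and /p/ form a stop–stop cluster, so [e] is inserted between them. /voopduefikpiojk/ → voopeduefikepiojk.
Rule 5 (final cluster simplification): /k/ is the second consonant of a word-final cluster /jk/, so it deletes. /voopeduefikepiojk/ → voopeduefikepioj.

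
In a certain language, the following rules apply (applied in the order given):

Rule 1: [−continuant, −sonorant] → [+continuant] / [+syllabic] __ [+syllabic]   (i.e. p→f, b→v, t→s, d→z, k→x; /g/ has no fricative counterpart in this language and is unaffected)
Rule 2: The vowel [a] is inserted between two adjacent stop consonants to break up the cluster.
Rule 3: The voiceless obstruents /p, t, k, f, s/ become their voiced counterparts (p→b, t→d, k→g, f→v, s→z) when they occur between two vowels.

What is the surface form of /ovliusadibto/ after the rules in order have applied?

ovliuzazibado

Rule 1 (intervocalic spirantization): /d/ is a stop between vowels /a/ and /i/, so it spirantizes to the fricative [z]. /ovliusadibto/ → ovliusazibto.
Rule 2 (stop-cluster a-epenthesis): /b/ and /t/ form a stop–stop cluster, so [a] is inserted between them. /ovliusazibto/ → ovliusazibato.
Rule 3 (intervocalic voicing): /s/ is a voiceless obstruent between vowels /u/ and /a/, so it voices to [z]. /t/ is a voiceless obstruent between vowels /a/ and /o/, so it voices to [d]. /ovliusazibato/ → ovliuzazibado.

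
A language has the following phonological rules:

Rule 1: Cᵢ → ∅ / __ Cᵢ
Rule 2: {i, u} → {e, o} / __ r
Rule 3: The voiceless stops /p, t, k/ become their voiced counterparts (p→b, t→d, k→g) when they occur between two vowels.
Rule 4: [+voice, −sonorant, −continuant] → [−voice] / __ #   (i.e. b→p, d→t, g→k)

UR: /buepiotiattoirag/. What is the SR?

Rule 1 (degemination): /tt/ is a geminate; the first /t/ deletes. /buepiotiattoirag/ → buepiotiatoirag.
Rule 2 (pre-rhotic lowering): /i/ is a high vowel immediately before /r/, so it lowers to [e]. /buepiotiatoirag/ → buepiotiatoerag.
Rule 3 (intervocalic voicing): /p/ is a voiceless stop between vowels /e/ and /i/, so it voices to [b]. /t/ is a voiceless stop between vowels /o/ and /i/, so it voices to [d]. /t/ is a voiceless stop between vowels /a/ and /o/, so it voices to [d]. /buepiotiatoerag/ → buebiodiadoerag.
Rule 4 (final devoicing): /g/ is a voiced stop in word-final position, so it devoices to [k]. /buebiodiadoerag/ → buebiodiadoerak.

buebiodiadoerak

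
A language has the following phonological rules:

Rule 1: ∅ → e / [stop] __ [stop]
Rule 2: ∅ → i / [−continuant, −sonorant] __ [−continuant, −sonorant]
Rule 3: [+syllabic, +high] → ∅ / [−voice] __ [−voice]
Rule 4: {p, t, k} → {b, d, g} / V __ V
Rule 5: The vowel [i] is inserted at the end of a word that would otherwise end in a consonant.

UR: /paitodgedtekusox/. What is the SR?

Rule 1 (stop-cluster e-epenthesis): /d/ and /g/ form a stop–stop cluster, so [e] is inserted between them. /d/ and /t/ form a stop–stop cluster, so [e] is inserted between them. /paitodgedtekusox/ → paitodegedetekusox.
Rule 2 (stop-cluster i-epenthesis): no segment meets the environment; /paitodegedetekusox/ is unchanged.
Rule 3 (high vowel syncope): /u/ is a high vowel flanked by voiceless consonants /k/ and /s/, so it deletes. /paitodegedetekusox/ → paitodegedeteksox.
Rule 4 (intervocalic voicing): /t/ is a voiceless stop between vowels /i/ and /o/, so it voices to [d]. /t/ is a voiceless stop between vowels /e/ and /e/, so it voices to [d]. /paitodegedeteksox/ → paidodegededeksox.
Rule 5 (final i-epenthesis): the form ends in the consonant /x/, so [i] is inserted word-finally. /paidodegededeksox/ → paidodegededeksoxi.

paidodegededeksoxi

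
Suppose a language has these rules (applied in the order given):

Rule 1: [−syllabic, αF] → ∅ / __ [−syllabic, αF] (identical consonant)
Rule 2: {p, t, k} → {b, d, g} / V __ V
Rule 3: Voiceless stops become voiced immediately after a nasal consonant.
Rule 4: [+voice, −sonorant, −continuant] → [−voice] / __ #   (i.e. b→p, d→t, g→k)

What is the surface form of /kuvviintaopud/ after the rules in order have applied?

kuviindaobut

Rule 1 (degemination): /vv/ is a geminate; the first /v/ deletes. /kuvviintaopud/ → kuviintaopud.
Rule 2 (intervocalic voicing): /p/ is a voiceless stop between vowels /o/ and /u/, so it voices to [b]. /kuviintaopud/ → kuviintaobud.
Rule 3 (post-nasal voicing): /t/ is a voiceless stop immediately after the nasal /n/, so it voices to [d]. /kuviintaobud/ → kuviindaobud.
Rule 4 (final devoicing): /d/ is a voiced stop in word-final position, so it devoices to [t]. /kuviindaobud/ → kuviindaobut.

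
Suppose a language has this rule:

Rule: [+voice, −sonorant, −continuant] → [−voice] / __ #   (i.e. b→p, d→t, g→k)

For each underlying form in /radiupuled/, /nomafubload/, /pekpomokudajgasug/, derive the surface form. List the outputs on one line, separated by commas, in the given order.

radiupulet, nomafubloat, pekpomokudajgasuk

/radiupuled/: /d/ is a voiced stop in word-final position, so it devoices to [t]. → [radiupulet].
/nomafubload/: /d/ is a voiced stop in word-final position, so it devoices to [t]. → [nomafubloat].
/pekpomokudajgasug/: /g/ is a voiced stop in word-final position, so it devoices to [k]. → [pekpomokudajgasuk].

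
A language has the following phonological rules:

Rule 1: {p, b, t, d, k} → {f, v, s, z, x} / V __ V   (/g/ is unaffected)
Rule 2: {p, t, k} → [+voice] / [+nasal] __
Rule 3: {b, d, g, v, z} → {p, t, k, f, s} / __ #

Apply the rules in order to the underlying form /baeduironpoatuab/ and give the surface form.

Rule 1 (intervocalic spirantization): /d/ is a stop between vowels /e/ and /u/, so it spirantizes to the fricative [z]. /t/ is a stop between vowels /a/ and /u/, so it spirantizes to the fricative [s]. /baeduironpoatuab/ → baezuironpoasuab.
Rule 2 (post-nasal voicing): /p/ is a voiceless stop immediately after the nasal /n/, so it voices to [b]. /baezuironpoasuab/ → baezuironboasuab.
Rule 3 (final devoicing): /b/ is a voiced obstruent in word-final position, so it devoices to [p]. /baezuironboasuab/ → baezuironboasuap.

baezuironboasuap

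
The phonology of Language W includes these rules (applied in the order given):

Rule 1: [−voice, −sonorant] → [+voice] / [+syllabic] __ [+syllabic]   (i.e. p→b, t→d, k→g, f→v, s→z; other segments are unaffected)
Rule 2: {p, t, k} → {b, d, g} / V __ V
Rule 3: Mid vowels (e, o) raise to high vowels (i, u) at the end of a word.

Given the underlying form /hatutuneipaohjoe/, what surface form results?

Rule 1 (intervocalic voicing): /t/ is a voiceless obstruent between vowels /a/ and /u/, so it voices to [d]. /t/ is a voiceless obstruent between vowels /u/ and /u/, so it voices to [d]. /p/ is a voiceless obstruent between vowels /i/ and /a/, so it voices to [b]. /hatutuneipaohjoe/ → haduduneibaohjoe.
Rule 2 (intervocalic voicing): no segment meets the environment; /haduduneibaohjoe/ is unchanged.
Rule 3 (final vowel raising): /e/ is a mid vowel in word-final position, so it raises to [i]. /haduduneibaohjoe/ → haduduneibaohjoi.

haduduneibaohjoi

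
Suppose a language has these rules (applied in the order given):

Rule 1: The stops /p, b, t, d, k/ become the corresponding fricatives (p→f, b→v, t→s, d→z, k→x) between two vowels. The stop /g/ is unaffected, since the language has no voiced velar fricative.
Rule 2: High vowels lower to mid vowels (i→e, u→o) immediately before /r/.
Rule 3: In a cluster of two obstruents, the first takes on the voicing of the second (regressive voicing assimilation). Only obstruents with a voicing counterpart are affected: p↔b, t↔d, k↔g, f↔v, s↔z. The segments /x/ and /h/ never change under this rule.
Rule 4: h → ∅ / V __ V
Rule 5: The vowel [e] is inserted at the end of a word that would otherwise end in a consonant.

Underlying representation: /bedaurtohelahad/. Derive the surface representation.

Rule 1 (intervocalic spirantization): /d/ is a stop between vowels /e/ and /a/, so it spirantizes to the fricative [z]. /bedaurtohelahad/ → bezaurtohelahad.
Rule 2 (pre-rhotic lowering): /u/ is a high vowel immediately before /r/, so it lowers to [o]. /bezaurtohelahad/ → bezaortohelahad.
Rule 3 (regressive voicing assimilation): no segment meets the environment; /bezaortohelahad/ is unchanged.
Rule 4 (intervocalic h-deletion): /h/ occurs between vowels /o/ and /e/, so it deletes. /h/ occurs between vowels /a/ and /a/, so it deletes. /bezaortohelahad/ → bezaortoelaad.
Rule 5 (final e-epenthesis): the form ends in the consonant /d/, so [e] is inserted word-finally. /bezaortoelaad/ → bezaortoelaade.

bezaortoelaade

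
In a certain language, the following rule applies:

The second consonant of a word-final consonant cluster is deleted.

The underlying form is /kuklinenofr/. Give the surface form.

/r/ is the second consonant of a word-final cluster /fr/, so it deletes.
The other instances of /k/, /l/, /n/, /f/ do not occur in the required environment and remain unchanged.
Surface form: [kuklinenof].

kuklinenof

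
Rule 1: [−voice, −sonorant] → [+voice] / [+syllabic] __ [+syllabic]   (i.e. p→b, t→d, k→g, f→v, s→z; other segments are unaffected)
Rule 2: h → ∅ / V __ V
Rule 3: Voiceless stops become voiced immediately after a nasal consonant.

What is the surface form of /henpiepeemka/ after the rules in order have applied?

henbiebeemga

Rule 1 (intervocalic voicing): /p/ is a voiceless obstruent between vowels /e/ and /e/, so it voices to [b]. /henpiepeemka/ → henpiebeemka.
Rule 2 (intervocalic h-deletion): no segment meets the environment; /henpiebeemka/ is unchanged.
Rule 3 (post-nasal voicing): /p/ is a voiceless stop immediately after the nasal /n/, so it voices to [b]. /k/ is a voiceless stop immediately after the nasal /m/, so it voices to [g]. /henpiebeemka/ → henbiebeemga.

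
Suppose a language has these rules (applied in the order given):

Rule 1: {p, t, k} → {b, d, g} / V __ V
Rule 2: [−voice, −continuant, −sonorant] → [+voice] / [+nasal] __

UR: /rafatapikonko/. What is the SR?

rafadabigongo

Rule 1 (intervocalic voicing): /t/ is a voiceless stop between vowels /a/ and /a/, so it voices to [d]. /p/ is a voiceless stop between vowels /a/ and /i/, so it voices to [b]. /k/ is a voiceless stop between vowels /i/ and /o/, so it voices to [g]. /rafatapikonko/ → rafadabigonko.
Rule 2 (post-nasal voicing): /k/ is a voiceless stop immediately after the nasal /n/, so it voices to [g]. /rafadabigonko/ → rafadabigongo.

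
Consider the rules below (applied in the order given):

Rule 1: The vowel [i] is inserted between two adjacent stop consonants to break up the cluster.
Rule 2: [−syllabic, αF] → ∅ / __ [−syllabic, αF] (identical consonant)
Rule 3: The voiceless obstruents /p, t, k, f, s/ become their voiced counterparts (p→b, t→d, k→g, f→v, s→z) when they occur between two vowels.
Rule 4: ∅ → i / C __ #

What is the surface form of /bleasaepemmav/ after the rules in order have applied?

Rule 1 (stop-cluster i-epenthesis): no segment meets the environment; /bleasaepemmav/ is unchanged.
Rule 2 (degemination): /mm/ is a geminate; the first /m/ deletes. /bleasaepemmav/ → bleasaepemav.
Rule 3 (intervocalic voicing): /s/ is a voiceless obstruent between vowels /a/ and /a/, so it voices to [z]. /p/ is a voiceless obstruent between vowels /e/ and /e/, so it voices to [b]. /bleasaepemav/ → bleazaebemav.
Rule 4 (final i-epenthesis): the form ends in the consonant /v/, so [i] is inserted word-finally. /bleazaebemav/ → bleazaebemavi.

bleazaebemavi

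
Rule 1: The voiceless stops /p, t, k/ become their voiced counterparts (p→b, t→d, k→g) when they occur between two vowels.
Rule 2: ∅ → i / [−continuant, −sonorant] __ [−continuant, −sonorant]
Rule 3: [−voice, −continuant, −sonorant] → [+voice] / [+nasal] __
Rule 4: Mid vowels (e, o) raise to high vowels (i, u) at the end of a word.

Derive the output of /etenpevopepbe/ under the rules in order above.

edenbevobepibi

Rule 1 (intervocalic voicing): /t/ is a voiceless stop between vowels /e/ and /e/, so it voices to [d]. /p/ is a voiceless stop between vowels /o/ and /e/, so it voices to [b]. /etenpevopepbe/ → edenpevobepbe.
Rule 2 (stop-cluster i-epenthesis): /p/ and /b/ form a stop–stop cluster, so [i] is inserted between them. /edenpevobepbe/ → edenpevobepibe.
Rule 3 (post-nasal voicing): /p/ is a voiceless stop immediately after the nasal /n/, so it voices to [b]. /edenpevobepibe/ → edenbevobepibe.
Rule 4 (final vowel raising): /e/ is a mid vowel in word-final position, so it raises to [i]. /edenbevobepibe/ → edenbevobepibi.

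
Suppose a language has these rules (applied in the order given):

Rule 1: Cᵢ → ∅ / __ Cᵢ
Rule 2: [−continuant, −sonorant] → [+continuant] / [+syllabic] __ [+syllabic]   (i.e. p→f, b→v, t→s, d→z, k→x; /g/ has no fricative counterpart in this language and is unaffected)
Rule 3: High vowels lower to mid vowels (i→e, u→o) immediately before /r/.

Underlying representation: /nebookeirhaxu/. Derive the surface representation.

nevooxeerhaxu

Rule 1 (degemination): no segment meets the environment; /nebookeirhaxu/ is unchanged.
Rule 2 (intervocalic spirantization): /b/ is a stop between vowels /e/ and /o/, so it spirantizes to the fricative [v]. /k/ is a stop between vowels /o/ and /e/, so it spirantizes to the fricative [x]. /nebookeirhaxu/ → nevooxeirhaxu.
Rule 3 (pre-rhotic lowering): /i/ is a high vowel immediately before /r/, so it lowers to [e]. /nevooxeirhaxu/ → nevooxeerhaxu.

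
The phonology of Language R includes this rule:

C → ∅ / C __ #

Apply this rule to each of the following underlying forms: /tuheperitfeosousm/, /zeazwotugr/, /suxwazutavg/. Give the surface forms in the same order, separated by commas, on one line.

tuheperitfeosous, zeazwotug, suxwazutav

/tuheperitfeosousm/: /m/ is the second consonant of a word-final cluster /sm/, so it deletes. → [tuheperitfeosous].
/zeazwotugr/: /r/ is the second consonant of a word-final cluster /gr/, so it deletes. → [zeazwotug].
/suxwazutavg/: /g/ is the second consonant of a word-final cluster /vg/, so it deletes. → [suxwazutav].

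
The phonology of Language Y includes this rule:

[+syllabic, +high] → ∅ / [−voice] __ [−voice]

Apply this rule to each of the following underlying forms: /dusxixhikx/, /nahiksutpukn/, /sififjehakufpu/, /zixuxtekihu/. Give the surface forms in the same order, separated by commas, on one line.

dusxxhkx, nahkstpkn, sffjehakfpu, zixxtekhu

/dusxixhikx/: /i/ is a high vowel flanked by voiceless consonants /x/ and /x/, so it deletes. /i/ is a high vowel flanked by voiceless consonants /h/ and /k/, so it deletes. → [dusxxhkx].
/nahiksutpukn/: /i/ is a high vowel flanked by voiceless consonants /h/ and /k/, so it deletes. /u/ is a high vowel flanked by voiceless consonants /s/ and /t/, so it deletes. /u/ is a high vowel flanked by voiceless consonants /p/ and /k/, so it deletes. → [nahkstpkn].
/sififjehakufpu/: /i/ is a high vowel flanked by voiceless consonants /s/ and /f/, so it deletes. /i/ is a high vowel flanked by voiceless consonants /f/ and /f/, so it deletes. /u/ is a high vowel flanked by voiceless consonants /k/ and /f/, so it deletes. → [sffjehakfpu].
/zixuxtekihu/: /u/ is a high vowel flanked by voiceless consonants /x/ and /x/, so it deletes. /i/ is a high vowel flanked by voiceless consonants /k/ and /h/, so it deletes. → [zixxtekhu].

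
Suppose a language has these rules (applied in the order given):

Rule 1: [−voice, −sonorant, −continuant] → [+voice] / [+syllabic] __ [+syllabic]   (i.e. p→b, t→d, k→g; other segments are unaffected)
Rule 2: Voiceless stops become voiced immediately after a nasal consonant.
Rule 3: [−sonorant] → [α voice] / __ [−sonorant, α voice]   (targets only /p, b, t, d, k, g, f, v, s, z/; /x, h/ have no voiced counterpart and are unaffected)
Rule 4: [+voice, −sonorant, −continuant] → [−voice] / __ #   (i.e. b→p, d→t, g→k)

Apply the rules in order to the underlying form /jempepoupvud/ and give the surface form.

Rule 1 (intervocalic voicing): /p/ is a voiceless stop between vowels /e/ and /o/, so it voices to [b]. /jempepoupvud/ → jempeboupvud.
Rule 2 (post-nasal voicing): /p/ is a voiceless stop immediately after the nasal /m/, so it voices to [b]. /jempeboupvud/ → jembeboupvud.
Rule 3 (regressive voicing assimilation): /p/ precedes the voiced obstruent /v/, so it voices to [b] by assimilation. /jembeboupvud/ → jembeboubvud.
Rule 4 (final devoicing): /d/ is a voiced stop in word-final position, so it devoices to [t]. /jembeboubvud/ → jembeboubvut.

jembeboubvut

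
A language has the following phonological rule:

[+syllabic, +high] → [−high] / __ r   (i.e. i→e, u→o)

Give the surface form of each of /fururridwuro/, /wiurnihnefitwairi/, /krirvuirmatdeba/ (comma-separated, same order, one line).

fororridworo, wiornihnefitwaeri, krervuermatdeba

/fururridwuro/: /u/ is a high vowel immediately before /r/, so it lowers to [o]. /u/ is a high vowel immediately before /r/, so it lowers to [o]. /u/ is a high vowel immediately before /r/, so it lowers to [o]. → [fororridworo].
/wiurnihnefitwairi/: /u/ is a high vowel immediately before /r/, so it lowers to [o]. /i/ is a high vowel immediately before /r/, so it lowers to [e]. → [wiornihnefitwaeri].
/krirvuirmatdeba/: /i/ is a high vowel immediately before /r/, so it lowers to [e]. /i/ is a high vowel immediately before /r/, so it lowers to [e]. → [krervuermatdeba].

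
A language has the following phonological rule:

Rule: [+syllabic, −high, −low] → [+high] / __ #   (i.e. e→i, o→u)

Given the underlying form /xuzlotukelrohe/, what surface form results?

Scanning /xuzlotukelrohe/: /o/ at position 5 is not in the conditioning environment; /e/ at position 9 is not in the conditioning environment; /o/ at position 12 is not in the conditioning environment; /e/ is a mid vowel in word-final position, so it raises to [i].
Result: [xuzlotukelrohi].

xuzlotukelrohi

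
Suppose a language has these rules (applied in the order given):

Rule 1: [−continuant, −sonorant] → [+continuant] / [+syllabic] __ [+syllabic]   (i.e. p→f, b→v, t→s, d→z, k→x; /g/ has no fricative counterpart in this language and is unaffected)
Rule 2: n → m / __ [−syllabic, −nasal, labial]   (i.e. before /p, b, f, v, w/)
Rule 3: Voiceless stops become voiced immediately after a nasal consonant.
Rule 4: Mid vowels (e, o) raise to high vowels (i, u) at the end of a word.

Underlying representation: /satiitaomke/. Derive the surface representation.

sasiisaomgi

Rule 1 (intervocalic spirantization): /t/ is a stop between vowels /a/ and /i/, so it spirantizes to the fricative [s]. /t/ is a stop between vowels /i/ and /a/, so it spirantizes to the fricative [s]. /satiitaomke/ → sasiisaomke.
Rule 2 (nasal place assimilation): no segment meets the environment; /sasiisaomke/ is unchanged.
Rule 3 (post-nasal voicing): /k/ is a voiceless stop immediately after the nasal /m/, so it voices to [g]. /sasiisaomke/ → sasiisaomge.
Rule 4 (final vowel raising): /e/ is a mid vowel in word-final position, so it raises to [i]. /sasiisaomge/ → sasiisaomgi.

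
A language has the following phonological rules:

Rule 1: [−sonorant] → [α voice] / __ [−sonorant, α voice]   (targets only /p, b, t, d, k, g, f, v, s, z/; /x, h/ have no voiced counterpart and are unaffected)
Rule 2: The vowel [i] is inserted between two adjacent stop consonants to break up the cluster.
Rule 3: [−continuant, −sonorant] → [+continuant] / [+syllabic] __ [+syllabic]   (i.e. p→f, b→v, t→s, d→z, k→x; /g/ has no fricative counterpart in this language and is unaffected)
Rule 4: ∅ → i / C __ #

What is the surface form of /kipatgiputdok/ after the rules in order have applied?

Rule 1 (regressive voicing assimilation): /t/ precedes the voiced obstruent /g/, so it voices to [d] by assimilation. /t/ precedes the voiced obstruent /d/, so it voices to [d] by assimilation. /kipatgiputdok/ → kipadgipuddok.
Rule 2 (stop-cluster i-epenthesis): /d/ and /g/ form a stop–stop cluster, so [i] is inserted between them. /d/ and /d/ form a stop–stop cluster, so [i] is inserted between them. /kipadgipuddok/ → kipadigipudidok.
Rule 3 (intervocalic spirantization): /p/ is a stop between vowels /i/ and /a/, so it spirantizes to the fricative [f]. /d/ is a stop between vowels /a/ and /i/, so it spirantizes to the fricative [z]. /p/ is a stop between vowels /i/ and /u/, so it spirantizes to the fricative [f]. /d/ is a stop between vowels /u/ and /i/, so it spirantizes to the fricative [z]. /d/ is a stop between vowels /i/ and /o/, so it spirantizes to the fricative [z]. /kipadigipudidok/ → kifazigifuzizok.
Rule 4 (final i-epenthesis): the form ends in the consonant /k/, so [i] is inserted word-finally. /kifazigifuzizok/ → kifazigifuzizoki.

kifazigifuzizoki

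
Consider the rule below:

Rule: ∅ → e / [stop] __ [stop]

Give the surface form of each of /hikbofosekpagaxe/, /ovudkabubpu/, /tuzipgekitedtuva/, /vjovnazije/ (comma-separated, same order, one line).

/hikbofosekpagaxe/: /k/ and /b/ form a stop–stop cluster, so [e] is inserted between them. /k/ and /p/ form a stop–stop cluster, so [e] is inserted between them. → [hikebofosekepagaxe].
/ovudkabubpu/: /d/ and /k/ form a stop–stop cluster, so [e] is inserted between them. /b/ and /p/ form a stop–stop cluster, so [e] is inserted between them. → [ovudekabubepu].
/tuzipgekitedtuva/: /p/ and /g/ form a stop–stop cluster, so [e] is inserted between them. /d/ and /t/ form a stop–stop cluster, so [e] is inserted between them. → [tuzipegekitedetuva].
/vjovnazije/: the rule's environment is not met; surfaces unchanged as [vjovnazije].

hikebofosekepagaxe, ovudekabubepu, tuzipegekitedetuva, vjovnazije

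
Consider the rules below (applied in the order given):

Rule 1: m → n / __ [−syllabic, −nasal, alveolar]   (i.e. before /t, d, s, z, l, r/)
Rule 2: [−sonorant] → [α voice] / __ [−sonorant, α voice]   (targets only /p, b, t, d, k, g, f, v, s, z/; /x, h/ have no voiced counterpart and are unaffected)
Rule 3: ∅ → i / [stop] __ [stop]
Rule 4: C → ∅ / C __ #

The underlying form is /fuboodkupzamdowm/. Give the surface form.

fubootikubzandow

Rule 1 (nasal place assimilation): /m/ precedes the alveolar consonant /d/, so it assimilates in place to [n]. /fuboodkupzamdowm/ → fuboodkupzandowm.
Rule 2 (regressive voicing assimilation): /d/ precedes the voiceless obstruent /k/, so it devoices to [t] by assimilation. /p/ precedes the voiced obstruent /z/, so it voices to [b] by assimilation. /fuboodkupzandowm/ → fubootkubzandowm.
Rule 3 (stop-cluster i-epenthesis): /t/ and /k/ form a stop–stop cluster, so [i] is inserted between them. /fubootkubzandowm/ → fubootikubzandowm.
Rule 4 (final cluster simplification): /m/ is the second consonant of a word-final cluster /wm/, so it deletes. /fubootikubzandowm/ → fubootikubzandow.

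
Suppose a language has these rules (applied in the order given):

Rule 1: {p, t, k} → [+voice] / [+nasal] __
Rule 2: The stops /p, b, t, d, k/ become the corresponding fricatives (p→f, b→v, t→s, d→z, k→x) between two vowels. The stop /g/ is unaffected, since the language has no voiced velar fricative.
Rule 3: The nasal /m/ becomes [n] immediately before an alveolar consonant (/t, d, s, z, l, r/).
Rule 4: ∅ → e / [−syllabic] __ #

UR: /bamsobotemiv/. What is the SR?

bansovosemive

Rule 1 (post-nasal voicing): no segment meets the environment; /bamsobotemiv/ is unchanged.
Rule 2 (intervocalic spirantization): /b/ is a stop between vowels /o/ and /o/, so it spirantizes to the fricative [v]. /t/ is a stop between vowels /o/ and /e/, so it spirantizes to the fricative [s]. /bamsobotemiv/ → bamsovosemiv.
Rule 3 (nasal place assimilation): /m/ precedes the alveolar consonant /s/, so it assimilates in place to [n]. /bamsovosemiv/ → bansovosemiv.
Rule 4 (final e-epenthesis): the form ends in the consonant /v/, so [e] is inserted word-finally. /bansovosemiv/ → bansovosemive.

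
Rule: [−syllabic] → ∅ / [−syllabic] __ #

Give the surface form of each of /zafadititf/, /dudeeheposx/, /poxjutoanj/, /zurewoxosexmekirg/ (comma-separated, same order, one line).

zafaditit, dudeehepos, poxjutoan, zurewoxosexmekir

/zafadititf/: /f/ is the second consonant of a word-final cluster /tf/, so it deletes. → [zafaditit].
/dudeeheposx/: /x/ is the second consonant of a word-final cluster /sx/, so it deletes. → [dudeehepos].
/poxjutoanj/: /j/ is the second consonant of a word-final cluster /nj/, so it deletes. → [poxjutoan].
/zurewoxosexmekirg/: /g/ is the second consonant of a word-final cluster /rg/, so it deletes. → [zurewoxosexmekir].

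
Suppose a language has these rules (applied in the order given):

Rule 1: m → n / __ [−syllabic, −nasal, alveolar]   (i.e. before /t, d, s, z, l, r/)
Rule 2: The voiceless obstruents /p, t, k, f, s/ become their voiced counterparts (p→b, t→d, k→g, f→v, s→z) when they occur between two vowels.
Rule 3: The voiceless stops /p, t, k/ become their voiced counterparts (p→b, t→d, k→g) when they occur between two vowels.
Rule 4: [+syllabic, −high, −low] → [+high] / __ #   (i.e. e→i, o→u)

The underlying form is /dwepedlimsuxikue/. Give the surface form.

dwebedlinsuxigui

Rule 1 (nasal place assimilation): /m/ precedes the alveolar consonant /s/, so it assimilates in place to [n]. /dwepedlimsuxikue/ → dwepedlinsuxikue.
Rule 2 (intervocalic voicing): /p/ is a voiceless obstruent between vowels /e/ and /e/, so it voices to [b]. /k/ is a voiceless obstruent between vowels /i/ and /u/, so it voices to [g]. /dwepedlinsuxikue/ → dwebedlinsuxigue.
Rule 3 (intervocalic voicing): no segment meets the environment; /dwebedlinsuxigue/ is unchanged.
Rule 4 (final vowel raising): /e/ is a mid vowel in word-final position, so it raises to [i]. /dwebedlinsuxigue/ → dwebedlinsuxigui.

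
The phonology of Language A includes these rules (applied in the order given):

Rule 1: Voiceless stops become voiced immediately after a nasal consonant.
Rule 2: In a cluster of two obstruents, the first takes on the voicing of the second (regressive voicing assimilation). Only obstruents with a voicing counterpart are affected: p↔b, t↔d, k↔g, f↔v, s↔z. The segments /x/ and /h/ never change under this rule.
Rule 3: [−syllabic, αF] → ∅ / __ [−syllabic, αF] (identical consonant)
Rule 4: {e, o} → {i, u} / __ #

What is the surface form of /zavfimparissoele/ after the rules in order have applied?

Rule 1 (post-nasal voicing): /p/ is a voiceless stop immediately after the nasal /m/, so it voices to [b]. /zavfimparissoele/ → zavfimbarissoele.
Rule 2 (regressive voicing assimilation): /v/ precedes the voiceless obstruent /f/, so it devoices to [f] by assimilation. /zavfimbarissoele/ → zaffimbarissoele.
Rule 3 (degemination): /ff/ is a geminate; the first /f/ deletes. /ss/ is a geminate; the first /s/ deletes. /zaffimbarissoele/ → zafimbarisoele.
Rule 4 (final vowel raising): /e/ is a mid vowel in word-final position, so it raises to [i]. /zafimbarisoele/ → zafimbarisoeli.

zafimbarisoeli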